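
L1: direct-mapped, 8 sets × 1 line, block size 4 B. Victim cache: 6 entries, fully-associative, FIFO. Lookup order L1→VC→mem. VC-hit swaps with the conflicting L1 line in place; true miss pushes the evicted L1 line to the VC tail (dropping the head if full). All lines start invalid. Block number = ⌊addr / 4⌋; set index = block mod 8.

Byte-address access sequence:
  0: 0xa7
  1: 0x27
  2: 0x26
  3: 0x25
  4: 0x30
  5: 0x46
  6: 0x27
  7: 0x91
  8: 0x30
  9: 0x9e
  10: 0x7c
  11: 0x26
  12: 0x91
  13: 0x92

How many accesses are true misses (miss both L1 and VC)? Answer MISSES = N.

0: 0xa7 (blk 41, set 1) → MISS  vc=[]
1: 0x27 (blk 9, set 1) → MISS  vc=[41]
2: 0x26 (blk 9, set 1) → L1-HIT  vc=[41]
3: 0x25 (blk 9, set 1) → L1-HIT  vc=[41]
4: 0x30 (blk 12, set 4) → MISS  vc=[41]
5: 0x46 (blk 17, set 1) → MISS  vc=[41, 9]
6: 0x27 (blk 9, set 1) → VC-HIT  vc=[41, 17]
7: 0x91 (blk 36, set 4) → MISS  vc=[41, 17, 12]
8: 0x30 (blk 12, set 4) → VC-HIT  vc=[41, 17, 36]
9: 0x9e (blk 39, set 7) → MISS  vc=[41, 17, 36]
10: 0x7c (blk 31, set 7) → MISS  vc=[41, 17, 36, 39]
11: 0x26 (blk 9, set 1) → L1-HIT  vc=[41, 17, 36, 39]
12: 0x91 (blk 36, set 4) → VC-HIT  vc=[41, 17, 12, 39]
13: 0x92 (blk 36, set 4) → L1-HIT  vc=[41, 17, 12, 39]

MISSES = 7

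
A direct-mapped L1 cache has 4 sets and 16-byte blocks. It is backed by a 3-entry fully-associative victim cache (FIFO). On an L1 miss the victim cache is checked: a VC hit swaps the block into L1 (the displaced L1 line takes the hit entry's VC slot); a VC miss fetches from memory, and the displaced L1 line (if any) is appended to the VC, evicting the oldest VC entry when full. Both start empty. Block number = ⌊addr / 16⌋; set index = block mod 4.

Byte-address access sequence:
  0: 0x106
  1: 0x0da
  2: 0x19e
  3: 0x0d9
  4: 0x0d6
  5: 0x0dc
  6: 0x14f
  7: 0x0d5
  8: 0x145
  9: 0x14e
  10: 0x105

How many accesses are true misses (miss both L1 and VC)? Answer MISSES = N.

MISSES = 4

0: 0x106 (blk 16, set 0) → MISS  vc=[]
1: 0xda (blk 13, set 1) → MISS  vc=[]
2: 0x19e (blk 25, set 1) → MISS  vc=[13]
3: 0xd9 (blk 13, set 1) → VC-HIT  vc=[25]
4: 0xd6 (blk 13, set 1) → L1-HIT  vc=[25]
5: 0xdc (blk 13, set 1) → L1-HIT  vc=[25]
6: 0x14f (blk 20, set 0) → MISS  vc=[25, 16]
7: 0xd5 (blk 13, set 1) → L1-HIT  vc=[25, 16]
8: 0x145 (blk 20, set 0) → L1-HIT  vc=[25, 16]
9: 0x14e (blk 20, set 0) → L1-HIT  vc=[25, 16]
10: 0x105 (blk 16, set 0) → VC-HIT  vc=[25, 20]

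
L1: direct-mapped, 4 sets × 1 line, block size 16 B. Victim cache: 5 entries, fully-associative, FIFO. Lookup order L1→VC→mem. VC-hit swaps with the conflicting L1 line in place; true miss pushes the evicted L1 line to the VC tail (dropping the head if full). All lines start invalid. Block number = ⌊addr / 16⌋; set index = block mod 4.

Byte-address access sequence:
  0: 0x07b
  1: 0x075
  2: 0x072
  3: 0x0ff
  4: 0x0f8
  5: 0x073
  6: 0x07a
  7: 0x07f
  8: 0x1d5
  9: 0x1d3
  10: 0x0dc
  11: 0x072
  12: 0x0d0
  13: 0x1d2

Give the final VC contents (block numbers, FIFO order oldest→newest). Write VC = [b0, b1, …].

0: 0x7b (blk 7, set 3) → MISS  vc=[]
1: 0x75 (blk 7, set 3) → L1-HIT  vc=[]
2: 0x72 (blk 7, set 3) → L1-HIT  vc=[]
3: 0xff (blk 15, set 3) → MISS  vc=[7]
4: 0xf8 (blk 15, set 3) → L1-HIT  vc=[7]
5: 0x73 (blk 7, set 3) → VC-HIT  vc=[15]
6: 0x7a (blk 7, set 3) → L1-HIT  vc=[15]
7: 0x7f (blk 7, set 3) → L1-HIT  vc=[15]
8: 0x1d5 (blk 29, set 1) → MISS  vc=[15]
9: 0x1d3 (blk 29, set 1) → L1-HIT  vc=[15]
10: 0xdc (blk 13, set 1) → MISS  vc=[15, 29]
11: 0x72 (blk 7, set 3) → L1-HIT  vc=[15, 29]
12: 0xd0 (blk 13, set 1) → L1-HIT  vc=[15, 29]
13: 0x1d2 (blk 29, set 1) → VC-HIT  vc=[15, 13]

VC = [15, 13]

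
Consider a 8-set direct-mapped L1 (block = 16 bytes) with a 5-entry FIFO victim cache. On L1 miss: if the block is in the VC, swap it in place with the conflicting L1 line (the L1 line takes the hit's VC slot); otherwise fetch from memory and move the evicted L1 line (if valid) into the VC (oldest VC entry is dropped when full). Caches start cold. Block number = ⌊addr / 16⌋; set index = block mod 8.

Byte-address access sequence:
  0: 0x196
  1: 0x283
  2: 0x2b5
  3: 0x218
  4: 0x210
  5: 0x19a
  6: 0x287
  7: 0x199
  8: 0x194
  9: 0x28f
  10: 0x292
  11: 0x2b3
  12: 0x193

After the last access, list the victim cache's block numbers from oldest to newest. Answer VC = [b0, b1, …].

VC = [33, 41]

  [0] addr=0x196 blk=25 s=1: MISS | VC []
  [1] addr=0x283 blk=40 s=0: MISS | VC []
  [2] addr=0x2b5 blk=43 s=3: MISS | VC []
  [3] addr=0x218 blk=33 s=1: MISS | VC [25]
  [4] addr=0x210 blk=33 s=1: L1-HIT | VC [25]
  [5] addr=0x19a blk=25 s=1: VC-HIT | VC [33]
  [6] addr=0x287 blk=40 s=0: L1-HIT | VC [33]
  [7] addr=0x199 blk=25 s=1: L1-HIT | VC [33]
  [8] addr=0x194 blk=25 s=1: L1-HIT | VC [33]
  [9] addr=0x28f blk=40 s=0: L1-HIT | VC [33]
  [10] addr=0x292 blk=41 s=1: MISS | VC [33, 25]
  [11] addr=0x2b3 blk=43 s=3: L1-HIT | VC [33, 25]
  [12] addr=0x193 blk=25 s=1: VC-HIT | VC [33, 41]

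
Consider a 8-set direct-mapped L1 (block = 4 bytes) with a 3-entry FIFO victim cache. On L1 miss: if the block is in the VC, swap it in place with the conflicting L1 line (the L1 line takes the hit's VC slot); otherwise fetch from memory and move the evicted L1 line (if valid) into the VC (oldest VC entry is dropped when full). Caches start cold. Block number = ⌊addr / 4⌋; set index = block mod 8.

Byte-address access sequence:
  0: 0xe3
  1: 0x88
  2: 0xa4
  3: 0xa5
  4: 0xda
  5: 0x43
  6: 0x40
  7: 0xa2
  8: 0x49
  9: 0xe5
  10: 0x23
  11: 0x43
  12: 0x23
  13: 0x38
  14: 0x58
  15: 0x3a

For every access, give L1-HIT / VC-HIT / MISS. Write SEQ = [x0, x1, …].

  [0] addr=0xe3 blk=56 s=0: MISS | VC []
  [1] addr=0x88 blk=34 s=2: MISS | VC []
  [2] addr=0xa4 blk=41 s=1: MISS | VC []
  [3] addr=0xa5 blk=41 s=1: L1-HIT | VC []
  [4] addr=0xda blk=54 s=6: MISS | VC []
  [5] addr=0x43 blk=16 s=0: MISS | VC [56]
  [6] addr=0x40 blk=16 s=0: L1-HIT | VC [56]
  [7] addr=0xa2 blk=40 s=0: MISS | VC [56, 16]
  [8] addr=0x49 blk=18 s=2: MISS | VC [56, 16, 34]
  [9] addr=0xe5 blk=57 s=1: MISS | VC [16, 34, 41]
  [10] addr=0x23 blk=8 s=0: MISS | VC [34, 41, 40]
  [11] addr=0x43 blk=16 s=0: MISS | VC [41, 40, 8]
  [12] addr=0x23 blk=8 s=0: VC-HIT | VC [41, 40, 16]
  [13] addr=0x38 blk=14 s=6: MISS | VC [40, 16, 54]
  [14] addr=0x58 blk=22 s=6: MISS | VC [16, 54, 14]
  [15] addr=0x3a blk=14 s=6: VC-HIT | VC [16, 54, 22]

SEQ = [MISS, MISS, MISS, L1-HIT, MISS, MISS, L1-HIT, MISS, MISS, MISS, MISS, MISS, VC-HIT, MISS, MISS, VC-HIT]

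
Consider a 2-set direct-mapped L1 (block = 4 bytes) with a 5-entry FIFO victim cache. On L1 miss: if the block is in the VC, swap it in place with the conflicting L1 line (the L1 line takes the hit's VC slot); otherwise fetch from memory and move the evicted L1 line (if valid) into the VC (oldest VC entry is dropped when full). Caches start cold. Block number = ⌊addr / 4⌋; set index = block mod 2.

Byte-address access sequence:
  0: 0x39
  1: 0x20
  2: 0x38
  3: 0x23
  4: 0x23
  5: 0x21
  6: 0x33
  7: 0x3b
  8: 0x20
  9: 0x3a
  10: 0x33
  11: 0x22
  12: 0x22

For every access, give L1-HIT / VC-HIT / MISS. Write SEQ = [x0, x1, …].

SEQ = [MISS, MISS, VC-HIT, VC-HIT, L1-HIT, L1-HIT, MISS, VC-HIT, VC-HIT, VC-HIT, VC-HIT, VC-HIT, L1-HIT]

#0 0x39→b14/s0 MISS; vc=[]
#1 0x20→b8/s0 MISS; vc=[14]
#2 0x38→b14/s0 VC-HIT; vc=[8]
#3 0x23→b8/s0 VC-HIT; vc=[14]
#4 0x23→b8/s0 L1-HIT; vc=[14]
#5 0x21→b8/s0 L1-HIT; vc=[14]
#6 0x33→b12/s0 MISS; vc=[14,8]
#7 0x3b→b14/s0 VC-HIT; vc=[12,8]
#8 0x20→b8/s0 VC-HIT; vc=[12,14]
#9 0x3a→b14/s0 VC-HIT; vc=[12,8]
#10 0x33→b12/s0 VC-HIT; vc=[14,8]
#11 0x22→b8/s0 VC-HIT; vc=[14,12]
#12 0x22→b8/s0 L1-HIT; vc=[14,12]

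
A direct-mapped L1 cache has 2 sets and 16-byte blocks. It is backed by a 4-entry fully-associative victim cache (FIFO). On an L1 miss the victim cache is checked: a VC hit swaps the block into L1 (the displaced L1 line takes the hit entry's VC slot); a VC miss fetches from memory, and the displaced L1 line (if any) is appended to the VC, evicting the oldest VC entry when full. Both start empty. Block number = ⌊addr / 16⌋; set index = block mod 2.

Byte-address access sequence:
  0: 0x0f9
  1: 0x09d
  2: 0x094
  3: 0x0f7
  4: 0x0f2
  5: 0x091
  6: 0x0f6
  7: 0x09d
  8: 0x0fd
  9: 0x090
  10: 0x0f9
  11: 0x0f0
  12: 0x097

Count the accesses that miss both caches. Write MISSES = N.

MISSES = 2

0: 0xf9 (blk 15, set 1) → MISS  vc=[]
1: 0x9d (blk 9, set 1) → MISS  vc=[15]
2: 0x94 (blk 9, set 1) → L1-HIT  vc=[15]
3: 0xf7 (blk 15, set 1) → VC-HIT  vc=[9]
4: 0xf2 (blk 15, set 1) → L1-HIT  vc=[9]
5: 0x91 (blk 9, set 1) → VC-HIT  vc=[15]
6: 0xf6 (blk 15, set 1) → VC-HIT  vc=[9]
7: 0x9d (blk 9, set 1) → VC-HIT  vc=[15]
8: 0xfd (blk 15, set 1) → VC-HIT  vc=[9]
9: 0x90 (blk 9, set 1) → VC-HIT  vc=[15]
10: 0xf9 (blk 15, set 1) → VC-HIT  vc=[9]
11: 0xf0 (blk 15, set 1) → L1-HIT  vc=[9]
12: 0x97 (blk 9, set 1) → VC-HIT  vc=[15]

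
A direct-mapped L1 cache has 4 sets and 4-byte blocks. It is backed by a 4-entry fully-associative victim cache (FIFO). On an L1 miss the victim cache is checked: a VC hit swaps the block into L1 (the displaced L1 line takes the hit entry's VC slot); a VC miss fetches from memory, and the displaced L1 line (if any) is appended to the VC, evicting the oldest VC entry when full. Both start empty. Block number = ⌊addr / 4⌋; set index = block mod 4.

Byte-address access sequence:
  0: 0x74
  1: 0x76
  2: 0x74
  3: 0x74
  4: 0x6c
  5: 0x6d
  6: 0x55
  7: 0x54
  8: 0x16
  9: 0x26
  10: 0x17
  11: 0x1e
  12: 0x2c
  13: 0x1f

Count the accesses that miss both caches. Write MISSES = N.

#0 0x74→b29/s1 MISS; vc=[]
#1 0x76→b29/s1 L1-HIT; vc=[]
#2 0x74→b29/s1 L1-HIT; vc=[]
#3 0x74→b29/s1 L1-HIT; vc=[]
#4 0x6c→b27/s3 MISS; vc=[]
#5 0x6d→b27/s3 L1-HIT; vc=[]
#6 0x55→b21/s1 MISS; vc=[29]
#7 0x54→b21/s1 L1-HIT; vc=[29]
#8 0x16→b5/s1 MISS; vc=[29,21]
#9 0x26→b9/s1 MISS; vc=[29,21,5]
#10 0x17→b5/s1 VC-HIT; vc=[29,21,9]
#11 0x1e→b7/s3 MISS; vc=[29,21,9,27]
#12 0x2c→b11/s3 MISS; vc=[21,9,27,7]
#13 0x1f→b7/s3 VC-HIT; vc=[21,9,27,11]

MISSES = 7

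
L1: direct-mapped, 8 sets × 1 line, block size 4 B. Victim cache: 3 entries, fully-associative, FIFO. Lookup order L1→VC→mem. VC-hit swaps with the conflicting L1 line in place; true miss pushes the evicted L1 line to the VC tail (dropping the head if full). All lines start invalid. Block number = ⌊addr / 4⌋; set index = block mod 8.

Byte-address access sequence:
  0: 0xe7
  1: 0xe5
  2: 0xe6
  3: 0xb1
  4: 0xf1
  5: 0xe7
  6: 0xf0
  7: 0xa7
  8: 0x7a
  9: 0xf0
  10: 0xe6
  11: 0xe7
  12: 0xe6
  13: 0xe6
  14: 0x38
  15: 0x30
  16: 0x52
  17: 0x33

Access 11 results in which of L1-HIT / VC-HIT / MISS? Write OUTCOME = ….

#0 0xe7→b57/s1 MISS; vc=[]
#1 0xe5→b57/s1 L1-HIT; vc=[]
#2 0xe6→b57/s1 L1-HIT; vc=[]
#3 0xb1→b44/s4 MISS; vc=[]
#4 0xf1→b60/s4 MISS; vc=[44]
#5 0xe7→b57/s1 L1-HIT; vc=[44]
#6 0xf0→b60/s4 L1-HIT; vc=[44]
#7 0xa7→b41/s1 MISS; vc=[44,57]
#8 0x7a→b30/s6 MISS; vc=[44,57]
#9 0xf0→b60/s4 L1-HIT; vc=[44,57]
#10 0xe6→b57/s1 VC-HIT; vc=[44,41]
#11 0xe7→b57/s1 L1-HIT; vc=[44,41]
#12 0xe6→b57/s1 L1-HIT; vc=[44,41]
#13 0xe6→b57/s1 L1-HIT; vc=[44,41]
#14 0x38→b14/s6 MISS; vc=[44,41,30]
#15 0x30→b12/s4 MISS; vc=[41,30,60]
#16 0x52→b20/s4 MISS; vc=[30,60,12]
#17 0x33→b12/s4 VC-HIT; vc=[30,60,20]

OUTCOME = L1-HIT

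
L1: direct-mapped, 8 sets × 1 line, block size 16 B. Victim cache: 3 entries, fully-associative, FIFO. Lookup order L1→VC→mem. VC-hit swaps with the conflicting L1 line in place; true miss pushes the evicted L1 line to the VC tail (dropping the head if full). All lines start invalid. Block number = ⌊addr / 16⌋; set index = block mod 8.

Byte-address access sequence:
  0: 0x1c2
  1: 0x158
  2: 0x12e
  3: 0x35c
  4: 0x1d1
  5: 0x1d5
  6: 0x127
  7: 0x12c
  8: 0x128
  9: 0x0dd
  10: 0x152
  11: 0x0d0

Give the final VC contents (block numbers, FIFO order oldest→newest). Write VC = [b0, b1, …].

VC = [21, 53, 29]

  [0] addr=0x1c2 blk=28 s=4: MISS | VC []
  [1] addr=0x158 blk=21 s=5: MISS | VC []
  [2] addr=0x12e blk=18 s=2: MISS | VC []
  [3] addr=0x35c blk=53 s=5: MISS | VC [21]
  [4] addr=0x1d1 blk=29 s=5: MISS | VC [21, 53]
  [5] addr=0x1d5 blk=29 s=5: L1-HIT | VC [21, 53]
  [6] addr=0x127 blk=18 s=2: L1-HIT | VC [21, 53]
  [7] addr=0x12c blk=18 s=2: L1-HIT | VC [21, 53]
  [8] addr=0x128 blk=18 s=2: L1-HIT | VC [21, 53]
  [9] addr=0xdd blk=13 s=5: MISS | VC [21, 53, 29]
  [10] addr=0x152 blk=21 s=5: VC-HIT | VC [13, 53, 29]
  [11] addr=0xd0 blk=13 s=5: VC-HIT | VC [21, 53, 29]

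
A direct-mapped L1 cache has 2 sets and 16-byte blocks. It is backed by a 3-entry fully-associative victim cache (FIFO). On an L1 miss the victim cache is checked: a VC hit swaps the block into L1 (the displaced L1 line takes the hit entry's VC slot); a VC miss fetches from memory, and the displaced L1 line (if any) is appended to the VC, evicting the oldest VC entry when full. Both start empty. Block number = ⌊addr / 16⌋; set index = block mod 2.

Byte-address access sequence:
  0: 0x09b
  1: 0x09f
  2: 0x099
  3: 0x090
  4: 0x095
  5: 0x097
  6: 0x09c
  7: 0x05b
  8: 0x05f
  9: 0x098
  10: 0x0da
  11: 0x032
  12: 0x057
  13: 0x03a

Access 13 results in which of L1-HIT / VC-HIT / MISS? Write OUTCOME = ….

#0 0x9b→b9/s1 MISS; vc=[]
#1 0x9f→b9/s1 L1-HIT; vc=[]
#2 0x99→b9/s1 L1-HIT; vc=[]
#3 0x90→b9/s1 L1-HIT; vc=[]
#4 0x95→b9/s1 L1-HIT; vc=[]
#5 0x97→b9/s1 L1-HIT; vc=[]
#6 0x9c→b9/s1 L1-HIT; vc=[]
#7 0x5b→b5/s1 MISS; vc=[9]
#8 0x5f→b5/s1 L1-HIT; vc=[9]
#9 0x98→b9/s1 VC-HIT; vc=[5]
#10 0xda→b13/s1 MISS; vc=[5,9]
#11 0x32→b3/s1 MISS; vc=[5,9,13]
#12 0x57→b5/s1 VC-HIT; vc=[3,9,13]
#13 0x3a→b3/s1 VC-HIT; vc=[5,9,13]

OUTCOME = VC-HIT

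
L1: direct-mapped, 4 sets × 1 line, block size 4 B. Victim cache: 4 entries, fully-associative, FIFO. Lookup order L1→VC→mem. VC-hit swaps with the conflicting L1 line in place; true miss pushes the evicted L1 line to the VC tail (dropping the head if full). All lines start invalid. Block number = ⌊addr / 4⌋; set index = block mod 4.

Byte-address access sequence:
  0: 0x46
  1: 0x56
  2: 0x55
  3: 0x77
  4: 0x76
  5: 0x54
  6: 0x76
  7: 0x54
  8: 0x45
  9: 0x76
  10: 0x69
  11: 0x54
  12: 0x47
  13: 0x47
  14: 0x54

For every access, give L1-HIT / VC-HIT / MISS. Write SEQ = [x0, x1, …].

0: 0x46 (blk 17, set 1) → MISS  vc=[]
1: 0x56 (blk 21, set 1) → MISS  vc=[17]
2: 0x55 (blk 21, set 1) → L1-HIT  vc=[17]
3: 0x77 (blk 29, set 1) → MISS  vc=[17, 21]
4: 0x76 (blk 29, set 1) → L1-HIT  vc=[17, 21]
5: 0x54 (blk 21, set 1) → VC-HIT  vc=[17, 29]
6: 0x76 (blk 29, set 1) → VC-HIT  vc=[17, 21]
7: 0x54 (blk 21, set 1) → VC-HIT  vc=[17, 29]
8: 0x45 (blk 17, set 1) → VC-HIT  vc=[21, 29]
9: 0x76 (blk 29, set 1) → VC-HIT  vc=[21, 17]
10: 0x69 (blk 26, set 2) → MISS  vc=[21, 17]
11: 0x54 (blk 21, set 1) → VC-HIT  vc=[29, 17]
12: 0x47 (blk 17, set 1) → VC-HIT  vc=[29, 21]
13: 0x47 (blk 17, set 1) → L1-HIT  vc=[29, 21]
14: 0x54 (blk 21, set 1) → VC-HIT  vc=[29, 17]

SEQ = [MISS, MISS, L1-HIT, MISS, L1-HIT, VC-HIT, VC-HIT, VC-HIT, VC-HIT, VC-HIT, MISS, VC-HIT, VC-HIT, L1-HIT, VC-HIT]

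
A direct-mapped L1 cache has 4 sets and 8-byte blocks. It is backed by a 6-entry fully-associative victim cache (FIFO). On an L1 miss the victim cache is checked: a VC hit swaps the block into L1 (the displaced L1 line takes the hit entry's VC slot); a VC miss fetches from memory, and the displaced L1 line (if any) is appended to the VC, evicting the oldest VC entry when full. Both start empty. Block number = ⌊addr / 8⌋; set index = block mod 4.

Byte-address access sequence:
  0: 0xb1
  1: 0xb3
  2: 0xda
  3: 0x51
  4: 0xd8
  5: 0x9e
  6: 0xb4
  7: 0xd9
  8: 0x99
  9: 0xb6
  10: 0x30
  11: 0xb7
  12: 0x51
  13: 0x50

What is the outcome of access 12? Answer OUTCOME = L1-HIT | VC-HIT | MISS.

#0 0xb1→b22/s2 MISS; vc=[]
#1 0xb3→b22/s2 L1-HIT; vc=[]
#2 0xda→b27/s3 MISS; vc=[]
#3 0x51→b10/s2 MISS; vc=[22]
#4 0xd8→b27/s3 L1-HIT; vc=[22]
#5 0x9e→b19/s3 MISS; vc=[22,27]
#6 0xb4→b22/s2 VC-HIT; vc=[10,27]
#7 0xd9→b27/s3 VC-HIT; vc=[10,19]
#8 0x99→b19/s3 VC-HIT; vc=[10,27]
#9 0xb6→b22/s2 L1-HIT; vc=[10,27]
#10 0x30→b6/s2 MISS; vc=[10,27,22]
#11 0xb7→b22/s2 VC-HIT; vc=[10,27,6]
#12 0x51→b10/s2 VC-HIT; vc=[22,27,6]
#13 0x50→b10/s2 L1-HIT; vc=[22,27,6]

OUTCOME = VC-HIT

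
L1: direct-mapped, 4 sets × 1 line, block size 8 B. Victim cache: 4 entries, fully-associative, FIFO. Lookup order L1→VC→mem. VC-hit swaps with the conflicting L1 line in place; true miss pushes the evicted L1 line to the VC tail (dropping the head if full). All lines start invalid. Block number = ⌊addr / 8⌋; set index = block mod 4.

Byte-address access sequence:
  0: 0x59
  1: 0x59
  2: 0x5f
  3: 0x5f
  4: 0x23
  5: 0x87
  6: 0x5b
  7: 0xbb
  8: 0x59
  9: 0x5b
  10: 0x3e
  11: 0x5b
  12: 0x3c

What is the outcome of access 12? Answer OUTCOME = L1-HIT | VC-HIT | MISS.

0: 0x59 (blk 11, set 3) → MISS  vc=[]
1: 0x59 (blk 11, set 3) → L1-HIT  vc=[]
2: 0x5f (blk 11, set 3) → L1-HIT  vc=[]
3: 0x5f (blk 11, set 3) → L1-HIT  vc=[]
4: 0x23 (blk 4, set 0) → MISS  vc=[]
5: 0x87 (blk 16, set 0) → MISS  vc=[4]
6: 0x5b (blk 11, set 3) → L1-HIT  vc=[4]
7: 0xbb (blk 23, set 3) → MISS  vc=[4, 11]
8: 0x59 (blk 11, set 3) → VC-HIT  vc=[4, 23]
9: 0x5b (blk 11, set 3) → L1-HIT  vc=[4, 23]
10: 0x3e (blk 7, set 3) → MISS  vc=[4, 23, 11]
11: 0x5b (blk 11, set 3) → VC-HIT  vc=[4, 23, 7]
12: 0x3c (blk 7, set 3) → VC-HIT  vc=[4, 23, 11]

OUTCOME = VC-HIT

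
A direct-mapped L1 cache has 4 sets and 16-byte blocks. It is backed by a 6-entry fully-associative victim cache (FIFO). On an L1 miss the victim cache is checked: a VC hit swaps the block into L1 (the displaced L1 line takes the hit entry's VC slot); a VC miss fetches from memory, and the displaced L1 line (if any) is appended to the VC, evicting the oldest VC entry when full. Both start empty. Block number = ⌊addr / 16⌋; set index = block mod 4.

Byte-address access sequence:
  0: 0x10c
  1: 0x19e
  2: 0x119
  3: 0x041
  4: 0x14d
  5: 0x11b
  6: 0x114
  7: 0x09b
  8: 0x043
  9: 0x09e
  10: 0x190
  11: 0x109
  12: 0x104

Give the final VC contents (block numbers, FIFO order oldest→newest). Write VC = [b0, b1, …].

VC = [9, 4, 20, 17]

0: 0x10c (blk 16, set 0) → MISS  vc=[]
1: 0x19e (blk 25, set 1) → MISS  vc=[]
2: 0x119 (blk 17, set 1) → MISS  vc=[25]
3: 0x41 (blk 4, set 0) → MISS  vc=[25, 16]
4: 0x14d (blk 20, set 0) → MISS  vc=[25, 16, 4]
5: 0x11b (blk 17, set 1) → L1-HIT  vc=[25, 16, 4]
6: 0x114 (blk 17, set 1) → L1-HIT  vc=[25, 16, 4]
7: 0x9b (blk 9, set 1) → MISS  vc=[25, 16, 4, 17]
8: 0x43 (blk 4, set 0) → VC-HIT  vc=[25, 16, 20, 17]
9: 0x9e (blk 9, set 1) → L1-HIT  vc=[25, 16, 20, 17]
10: 0x190 (blk 25, set 1) → VC-HIT  vc=[9, 16, 20, 17]
11: 0x109 (blk 16, set 0) → VC-HIT  vc=[9, 4, 20, 17]
12: 0x104 (blk 16, set 0) → L1-HIT  vc=[9, 4, 20, 17]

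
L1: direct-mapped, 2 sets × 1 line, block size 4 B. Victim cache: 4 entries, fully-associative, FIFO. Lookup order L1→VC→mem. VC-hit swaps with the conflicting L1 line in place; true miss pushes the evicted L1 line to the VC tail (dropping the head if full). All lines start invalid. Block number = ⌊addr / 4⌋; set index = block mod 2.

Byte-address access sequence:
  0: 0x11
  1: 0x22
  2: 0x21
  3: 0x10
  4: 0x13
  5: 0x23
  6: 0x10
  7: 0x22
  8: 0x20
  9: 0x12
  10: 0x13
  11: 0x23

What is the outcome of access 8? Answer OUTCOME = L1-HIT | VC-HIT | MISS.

OUTCOME = L1-HIT

0: 0x11 (blk 4, set 0) → MISS  vc=[]
1: 0x22 (blk 8, set 0) → MISS  vc=[4]
2: 0x21 (blk 8, set 0) → L1-HIT  vc=[4]
3: 0x10 (blk 4, set 0) → VC-HIT  vc=[8]
4: 0x13 (blk 4, set 0) → L1-HIT  vc=[8]
5: 0x23 (blk 8, set 0) → VC-HIT  vc=[4]
6: 0x10 (blk 4, set 0) → VC-HIT  vc=[8]
7: 0x22 (blk 8, set 0) → VC-HIT  vc=[4]
8: 0x20 (blk 8, set 0) → L1-HIT  vc=[4]
9: 0x12 (blk 4, set 0) → VC-HIT  vc=[8]
10: 0x13 (blk 4, set 0) → L1-HIT  vc=[8]
11: 0x23 (blk 8, set 0) → VC-HIT  vc=[4]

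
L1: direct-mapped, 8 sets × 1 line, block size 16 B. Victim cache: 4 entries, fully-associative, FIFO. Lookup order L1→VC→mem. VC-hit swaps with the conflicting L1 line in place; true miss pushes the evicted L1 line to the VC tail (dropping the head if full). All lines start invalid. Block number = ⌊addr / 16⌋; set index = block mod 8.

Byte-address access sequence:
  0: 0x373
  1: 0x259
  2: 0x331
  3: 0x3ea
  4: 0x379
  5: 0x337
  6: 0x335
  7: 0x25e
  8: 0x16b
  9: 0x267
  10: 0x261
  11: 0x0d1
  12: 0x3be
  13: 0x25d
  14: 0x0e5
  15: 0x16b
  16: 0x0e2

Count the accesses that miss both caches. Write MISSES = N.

MISSES = 9

  [0] addr=0x373 blk=55 s=7: MISS | VC []
  [1] addr=0x259 blk=37 s=5: MISS | VC []
  [2] addr=0x331 blk=51 s=3: MISS | VC []
  [3] addr=0x3ea blk=62 s=6: MISS | VC []
  [4] addr=0x379 blk=55 s=7: L1-HIT | VC []
  [5] addr=0x337 blk=51 s=3: L1-HIT | VC []
  [6] addr=0x335 blk=51 s=3: L1-HIT | VC []
  [7] addr=0x25e blk=37 s=5: L1-HIT | VC []
  [8] addr=0x16b blk=22 s=6: MISS | VC [62]
  [9] addr=0x267 blk=38 s=6: MISS | VC [62, 22]
  [10] addr=0x261 blk=38 s=6: L1-HIT | VC [62, 22]
  [11] addr=0xd1 blk=13 s=5: MISS | VC [62, 22, 37]
  [12] addr=0x3be blk=59 s=3: MISS | VC [62, 22, 37, 51]
  [13] addr=0x25d blk=37 s=5: VC-HIT | VC [62, 22, 13, 51]
  [14] addr=0xe5 blk=14 s=6: MISS | VC [22, 13, 51, 38]
  [15] addr=0x16b blk=22 s=6: VC-HIT | VC [14, 13, 51, 38]
  [16] addr=0xe2 blk=14 s=6: VC-HIT | VC [22, 13, 51, 38]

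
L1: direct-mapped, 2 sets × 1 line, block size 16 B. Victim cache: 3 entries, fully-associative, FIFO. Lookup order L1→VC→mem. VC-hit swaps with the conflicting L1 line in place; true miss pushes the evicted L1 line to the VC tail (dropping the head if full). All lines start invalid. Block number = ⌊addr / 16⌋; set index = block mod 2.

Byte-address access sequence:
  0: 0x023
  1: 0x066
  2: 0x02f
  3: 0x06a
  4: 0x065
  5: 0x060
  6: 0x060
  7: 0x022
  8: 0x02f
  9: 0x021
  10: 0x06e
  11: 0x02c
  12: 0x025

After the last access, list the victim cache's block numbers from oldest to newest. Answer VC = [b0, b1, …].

#0 0x23→b2/s0 MISS; vc=[]
#1 0x66→b6/s0 MISS; vc=[2]
#2 0x2f→b2/s0 VC-HIT; vc=[6]
#3 0x6a→b6/s0 VC-HIT; vc=[2]
#4 0x65→b6/s0 L1-HIT; vc=[2]
#5 0x60→b6/s0 L1-HIT; vc=[2]
#6 0x60→b6/s0 L1-HIT; vc=[2]
#7 0x22→b2/s0 VC-HIT; vc=[6]
#8 0x2f→b2/s0 L1-HIT; vc=[6]
#9 0x21→b2/s0 L1-HIT; vc=[6]
#10 0x6e→b6/s0 VC-HIT; vc=[2]
#11 0x2c→b2/s0 VC-HIT; vc=[6]
#12 0x25→b2/s0 L1-HIT; vc=[6]

VC = [6]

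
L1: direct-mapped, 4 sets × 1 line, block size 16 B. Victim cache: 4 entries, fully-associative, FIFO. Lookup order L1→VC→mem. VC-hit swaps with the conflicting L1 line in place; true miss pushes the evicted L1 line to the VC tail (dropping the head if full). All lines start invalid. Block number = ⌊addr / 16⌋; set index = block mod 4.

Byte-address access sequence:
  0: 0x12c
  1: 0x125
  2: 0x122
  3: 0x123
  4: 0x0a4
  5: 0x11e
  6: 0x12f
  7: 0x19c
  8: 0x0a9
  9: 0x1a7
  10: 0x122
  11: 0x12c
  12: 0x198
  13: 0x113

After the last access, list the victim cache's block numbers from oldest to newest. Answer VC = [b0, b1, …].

#0 0x12c→b18/s2 MISS; vc=[]
#1 0x125→b18/s2 L1-HIT; vc=[]
#2 0x122→b18/s2 L1-HIT; vc=[]
#3 0x123→b18/s2 L1-HIT; vc=[]
#4 0xa4→b10/s2 MISS; vc=[18]
#5 0x11e→b17/s1 MISS; vc=[18]
#6 0x12f→b18/s2 VC-HIT; vc=[10]
#7 0x19c→b25/s1 MISS; vc=[10,17]
#8 0xa9→b10/s2 VC-HIT; vc=[18,17]
#9 0x1a7→b26/s2 MISS; vc=[18,17,10]
#10 0x122→b18/s2 VC-HIT; vc=[26,17,10]
#11 0x12c→b18/s2 L1-HIT; vc=[26,17,10]
#12 0x198→b25/s1 L1-HIT; vc=[26,17,10]
#13 0x113→b17/s1 VC-HIT; vc=[26,25,10]

VC = [26, 25, 10]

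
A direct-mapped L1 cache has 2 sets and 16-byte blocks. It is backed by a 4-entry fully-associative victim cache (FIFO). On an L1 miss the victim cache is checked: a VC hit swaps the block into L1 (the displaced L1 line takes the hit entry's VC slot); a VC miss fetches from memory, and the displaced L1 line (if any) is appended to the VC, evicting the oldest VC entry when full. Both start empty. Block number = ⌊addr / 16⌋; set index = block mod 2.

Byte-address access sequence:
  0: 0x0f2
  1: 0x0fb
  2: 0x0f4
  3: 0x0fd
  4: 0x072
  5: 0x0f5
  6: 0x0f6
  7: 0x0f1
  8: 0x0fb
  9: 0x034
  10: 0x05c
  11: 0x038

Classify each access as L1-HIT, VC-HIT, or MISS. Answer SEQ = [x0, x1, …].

#0 0xf2→b15/s1 MISS; vc=[]
#1 0xfb→b15/s1 L1-HIT; vc=[]
#2 0xf4→b15/s1 L1-HIT; vc=[]
#3 0xfd→b15/s1 L1-HIT; vc=[]
#4 0x72→b7/s1 MISS; vc=[15]
#5 0xf5→b15/s1 VC-HIT; vc=[7]
#6 0xf6→b15/s1 L1-HIT; vc=[7]
#7 0xf1→b15/s1 L1-HIT; vc=[7]
#8 0xfb→b15/s1 L1-HIT; vc=[7]
#9 0x34→b3/s1 MISS; vc=[7,15]
#10 0x5c→b5/s1 MISS; vc=[7,15,3]
#11 0x38→b3/s1 VC-HIT; vc=[7,15,5]

SEQ = [MISS, L1-HIT, L1-HIT, L1-HIT, MISS, VC-HIT, L1-HIT, L1-HIT, L1-HIT, MISS, MISS, VC-HIT]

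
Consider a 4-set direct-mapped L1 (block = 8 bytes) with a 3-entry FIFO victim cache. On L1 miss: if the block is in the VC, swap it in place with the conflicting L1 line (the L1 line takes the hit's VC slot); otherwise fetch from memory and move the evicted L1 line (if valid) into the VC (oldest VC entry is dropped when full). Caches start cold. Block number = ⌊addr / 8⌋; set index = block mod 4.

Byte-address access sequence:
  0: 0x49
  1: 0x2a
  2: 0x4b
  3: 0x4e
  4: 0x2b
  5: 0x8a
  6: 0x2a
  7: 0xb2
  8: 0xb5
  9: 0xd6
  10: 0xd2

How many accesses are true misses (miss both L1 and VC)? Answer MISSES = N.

MISSES = 5

#0 0x49→b9/s1 MISS; vc=[]
#1 0x2a→b5/s1 MISS; vc=[9]
#2 0x4b→b9/s1 VC-HIT; vc=[5]
#3 0x4e→b9/s1 L1-HIT; vc=[5]
#4 0x2b→b5/s1 VC-HIT; vc=[9]
#5 0x8a→b17/s1 MISS; vc=[9,5]
#6 0x2a→b5/s1 VC-HIT; vc=[9,17]
#7 0xb2→b22/s2 MISS; vc=[9,17]
#8 0xb5→b22/s2 L1-HIT; vc=[9,17]
#9 0xd6→b26/s2 MISS; vc=[9,17,22]
#10 0xd2→b26/s2 L1-HIT; vc=[9,17,22]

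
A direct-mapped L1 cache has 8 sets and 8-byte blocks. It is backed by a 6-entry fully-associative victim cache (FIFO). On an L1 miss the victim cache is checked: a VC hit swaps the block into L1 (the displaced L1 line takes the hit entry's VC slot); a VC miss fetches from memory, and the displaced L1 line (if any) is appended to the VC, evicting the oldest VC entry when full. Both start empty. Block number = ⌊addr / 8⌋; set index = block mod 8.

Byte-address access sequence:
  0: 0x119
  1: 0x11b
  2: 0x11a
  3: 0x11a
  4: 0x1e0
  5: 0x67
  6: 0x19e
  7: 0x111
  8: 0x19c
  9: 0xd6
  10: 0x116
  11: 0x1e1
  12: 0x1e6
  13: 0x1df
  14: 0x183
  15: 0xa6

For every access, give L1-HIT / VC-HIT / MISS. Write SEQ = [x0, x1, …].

#0 0x119→b35/s3 MISS; vc=[]
#1 0x11b→b35/s3 L1-HIT; vc=[]
#2 0x11a→b35/s3 L1-HIT; vc=[]
#3 0x11a→b35/s3 L1-HIT; vc=[]
#4 0x1e0→b60/s4 MISS; vc=[]
#5 0x67→b12/s4 MISS; vc=[60]
#6 0x19e→b51/s3 MISS; vc=[60,35]
#7 0x111→b34/s2 MISS; vc=[60,35]
#8 0x19c→b51/s3 L1-HIT; vc=[60,35]
#9 0xd6→b26/s2 MISS; vc=[60,35,34]
#10 0x116→b34/s2 VC-HIT; vc=[60,35,26]
#11 0x1e1→b60/s4 VC-HIT; vc=[12,35,26]
#12 0x1e6→b60/s4 L1-HIT; vc=[12,35,26]
#13 0x1df→b59/s3 MISS; vc=[12,35,26,51]
#14 0x183→b48/s0 MISS; vc=[12,35,26,51]
#15 0xa6→b20/s4 MISS; vc=[12,35,26,51,60]

SEQ = [MISS, L1-HIT, L1-HIT, L1-HIT, MISS, MISS, MISS, MISS, L1-HIT, MISS, VC-HIT, VC-HIT, L1-HIT, MISS, MISS, MISS]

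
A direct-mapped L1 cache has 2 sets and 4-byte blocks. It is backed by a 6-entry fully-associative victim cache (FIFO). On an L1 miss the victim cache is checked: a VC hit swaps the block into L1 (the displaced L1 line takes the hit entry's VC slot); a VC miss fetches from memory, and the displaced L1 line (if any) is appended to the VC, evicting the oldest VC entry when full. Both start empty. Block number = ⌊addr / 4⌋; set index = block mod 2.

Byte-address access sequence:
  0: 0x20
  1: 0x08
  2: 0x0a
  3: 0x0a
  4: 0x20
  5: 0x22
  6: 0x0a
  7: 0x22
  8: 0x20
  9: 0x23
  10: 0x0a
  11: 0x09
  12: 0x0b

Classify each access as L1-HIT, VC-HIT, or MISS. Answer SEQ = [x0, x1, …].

SEQ = [MISS, MISS, L1-HIT, L1-HIT, VC-HIT, L1-HIT, VC-HIT, VC-HIT, L1-HIT, L1-HIT, VC-HIT, L1-HIT, L1-HIT]

#0 0x20→b8/s0 MISS; vc=[]
#1 0x8→b2/s0 MISS; vc=[8]
#2 0xa→b2/s0 L1-HIT; vc=[8]
#3 0xa→b2/s0 L1-HIT; vc=[8]
#4 0x20→b8/s0 VC-HIT; vc=[2]
#5 0x22→b8/s0 L1-HIT; vc=[2]
#6 0xa→b2/s0 VC-HIT; vc=[8]
#7 0x22→b8/s0 VC-HIT; vc=[2]
#8 0x20→b8/s0 L1-HIT; vc=[2]
#9 0x23→b8/s0 L1-HIT; vc=[2]
#10 0xa→b2/s0 VC-HIT; vc=[8]
#11 0x9→b2/s0 L1-HIT; vc=[8]
#12 0xb→b2/s0 L1-HIT; vc=[8]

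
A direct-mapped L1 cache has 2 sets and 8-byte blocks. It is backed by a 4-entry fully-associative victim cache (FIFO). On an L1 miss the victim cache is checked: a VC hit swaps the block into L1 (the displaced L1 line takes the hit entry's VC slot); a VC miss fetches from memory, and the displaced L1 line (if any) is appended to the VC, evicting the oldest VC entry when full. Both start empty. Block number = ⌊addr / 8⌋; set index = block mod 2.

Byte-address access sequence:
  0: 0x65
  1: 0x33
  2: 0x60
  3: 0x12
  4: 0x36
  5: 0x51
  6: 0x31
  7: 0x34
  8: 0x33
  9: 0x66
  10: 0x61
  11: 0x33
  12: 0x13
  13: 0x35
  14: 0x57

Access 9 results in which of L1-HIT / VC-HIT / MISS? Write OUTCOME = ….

OUTCOME = VC-HIT

#0 0x65→b12/s0 MISS; vc=[]
#1 0x33→b6/s0 MISS; vc=[12]
#2 0x60→b12/s0 VC-HIT; vc=[6]
#3 0x12→b2/s0 MISS; vc=[6,12]
#4 0x36→b6/s0 VC-HIT; vc=[2,12]
#5 0x51→b10/s0 MISS; vc=[2,12,6]
#6 0x31→b6/s0 VC-HIT; vc=[2,12,10]
#7 0x34→b6/s0 L1-HIT; vc=[2,12,10]
#8 0x33→b6/s0 L1-HIT; vc=[2,12,10]
#9 0x66→b12/s0 VC-HIT; vc=[2,6,10]
#10 0x61→b12/s0 L1-HIT; vc=[2,6,10]
#11 0x33→b6/s0 VC-HIT; vc=[2,12,10]
#12 0x13→b2/s0 VC-HIT; vc=[6,12,10]
#13 0x35→b6/s0 VC-HIT; vc=[2,12,10]
#14 0x57→b10/s0 VC-HIT; vc=[2,12,6]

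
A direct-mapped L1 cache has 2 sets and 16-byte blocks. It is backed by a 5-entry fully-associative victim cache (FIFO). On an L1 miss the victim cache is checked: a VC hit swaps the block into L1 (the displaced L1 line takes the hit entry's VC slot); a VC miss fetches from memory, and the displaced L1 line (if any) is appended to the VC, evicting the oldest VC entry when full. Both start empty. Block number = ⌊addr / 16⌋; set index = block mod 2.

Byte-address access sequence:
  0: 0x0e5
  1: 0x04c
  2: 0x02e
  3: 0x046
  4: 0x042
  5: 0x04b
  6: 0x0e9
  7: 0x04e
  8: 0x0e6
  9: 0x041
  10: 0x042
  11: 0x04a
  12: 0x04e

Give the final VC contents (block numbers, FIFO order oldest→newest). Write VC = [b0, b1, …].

#0 0xe5→b14/s0 MISS; vc=[]
#1 0x4c→b4/s0 MISS; vc=[14]
#2 0x2e→b2/s0 MISS; vc=[14,4]
#3 0x46→b4/s0 VC-HIT; vc=[14,2]
#4 0x42→b4/s0 L1-HIT; vc=[14,2]
#5 0x4b→b4/s0 L1-HIT; vc=[14,2]
#6 0xe9→b14/s0 VC-HIT; vc=[4,2]
#7 0x4e→b4/s0 VC-HIT; vc=[14,2]
#8 0xe6→b14/s0 VC-HIT; vc=[4,2]
#9 0x41→b4/s0 VC-HIT; vc=[14,2]
#10 0x42→b4/s0 L1-HIT; vc=[14,2]
#11 0x4a→b4/s0 L1-HIT; vc=[14,2]
#12 0x4e→b4/s0 L1-HIT; vc=[14,2]

VC = [14, 2]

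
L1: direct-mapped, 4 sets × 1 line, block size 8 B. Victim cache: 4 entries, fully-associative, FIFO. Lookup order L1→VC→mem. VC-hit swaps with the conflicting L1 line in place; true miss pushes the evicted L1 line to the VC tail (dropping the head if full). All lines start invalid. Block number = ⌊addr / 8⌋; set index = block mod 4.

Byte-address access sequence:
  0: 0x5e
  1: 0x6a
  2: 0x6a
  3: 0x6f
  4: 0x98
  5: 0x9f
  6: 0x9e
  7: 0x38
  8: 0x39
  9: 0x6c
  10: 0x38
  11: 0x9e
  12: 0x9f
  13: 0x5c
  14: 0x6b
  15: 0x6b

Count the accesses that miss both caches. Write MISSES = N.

0: 0x5e (blk 11, set 3) → MISS  vc=[]
1: 0x6a (blk 13, set 1) → MISS  vc=[]
2: 0x6a (blk 13, set 1) → L1-HIT  vc=[]
3: 0x6f (blk 13, set 1) → L1-HIT  vc=[]
4: 0x98 (blk 19, set 3) → MISS  vc=[11]
5: 0x9f (blk 19, set 3) → L1-HIT  vc=[11]
6: 0x9e (blk 19, set 3) → L1-HIT  vc=[11]
7: 0x38 (blk 7, set 3) → MISS  vc=[11, 19]
8: 0x39 (blk 7, set 3) → L1-HIT  vc=[11, 19]
9: 0x6c (blk 13, set 1) → L1-HIT  vc=[11, 19]
10: 0x38 (blk 7, set 3) → L1-HIT  vc=[11, 19]
11: 0x9e (blk 19, set 3) → VC-HIT  vc=[11, 7]
12: 0x9f (blk 19, set 3) → L1-HIT  vc=[11, 7]
13: 0x5c (blk 11, set 3) → VC-HIT  vc=[19, 7]
14: 0x6b (blk 13, set 1) → L1-HIT  vc=[19, 7]
15: 0x6b (blk 13, set 1) → L1-HIT  vc=[19, 7]

MISSES = 4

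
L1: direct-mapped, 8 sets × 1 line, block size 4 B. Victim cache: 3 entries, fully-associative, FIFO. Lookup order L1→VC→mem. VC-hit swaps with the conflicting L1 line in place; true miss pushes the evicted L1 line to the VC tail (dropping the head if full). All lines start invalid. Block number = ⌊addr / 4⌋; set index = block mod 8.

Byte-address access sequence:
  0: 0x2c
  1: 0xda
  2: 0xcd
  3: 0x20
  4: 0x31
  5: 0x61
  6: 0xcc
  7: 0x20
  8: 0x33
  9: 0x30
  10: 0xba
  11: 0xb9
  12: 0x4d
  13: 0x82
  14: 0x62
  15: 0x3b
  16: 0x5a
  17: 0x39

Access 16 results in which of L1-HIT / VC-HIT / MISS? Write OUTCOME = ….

OUTCOME = MISS

#0 0x2c→b11/s3 MISS; vc=[]
#1 0xda→b54/s6 MISS; vc=[]
#2 0xcd→b51/s3 MISS; vc=[11]
#3 0x20→b8/s0 MISS; vc=[11]
#4 0x31→b12/s4 MISS; vc=[11]
#5 0x61→b24/s0 MISS; vc=[11,8]
#6 0xcc→b51/s3 L1-HIT; vc=[11,8]
#7 0x20→b8/s0 VC-HIT; vc=[11,24]
#8 0x33→b12/s4 L1-HIT; vc=[11,24]
#9 0x30→b12/s4 L1-HIT; vc=[11,24]
#10 0xba→b46/s6 MISS; vc=[11,24,54]
#11 0xb9→b46/s6 L1-HIT; vc=[11,24,54]
#12 0x4d→b19/s3 MISS; vc=[24,54,51]
#13 0x82→b32/s0 MISS; vc=[54,51,8]
#14 0x62→b24/s0 MISS; vc=[51,8,32]
#15 0x3b→b14/s6 MISS; vc=[8,32,46]
#16 0x5a→b22/s6 MISS; vc=[32,46,14]
#17 0x39→b14/s6 VC-HIT; vc=[32,46,22]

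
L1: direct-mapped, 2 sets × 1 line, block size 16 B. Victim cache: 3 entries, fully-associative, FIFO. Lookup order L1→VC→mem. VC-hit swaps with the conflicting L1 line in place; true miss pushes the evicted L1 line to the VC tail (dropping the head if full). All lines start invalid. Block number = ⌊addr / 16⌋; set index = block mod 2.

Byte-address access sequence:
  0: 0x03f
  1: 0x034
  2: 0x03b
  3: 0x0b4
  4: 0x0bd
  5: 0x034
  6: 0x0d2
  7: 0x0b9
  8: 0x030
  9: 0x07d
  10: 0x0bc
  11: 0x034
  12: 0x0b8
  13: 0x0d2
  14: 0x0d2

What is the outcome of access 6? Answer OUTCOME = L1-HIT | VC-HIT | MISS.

OUTCOME = MISS

0: 0x3f (blk 3, set 1) → MISS  vc=[]
1: 0x34 (blk 3, set 1) → L1-HIT  vc=[]
2: 0x3b (blk 3, set 1) → L1-HIT  vc=[]
3: 0xb4 (blk 11, set 1) → MISS  vc=[3]
4: 0xbd (blk 11, set 1) → L1-HIT  vc=[3]
5: 0x34 (blk 3, set 1) → VC-HIT  vc=[11]
6: 0xd2 (blk 13, set 1) → MISS  vc=[11, 3]
7: 0xb9 (blk 11, set 1) → VC-HIT  vc=[13, 3]
8: 0x30 (blk 3, set 1) → VC-HIT  vc=[13, 11]
9: 0x7d (blk 7, set 1) → MISS  vc=[13, 11, 3]
10: 0xbc (blk 11, set 1) → VC-HIT  vc=[13, 7, 3]
11: 0x34 (blk 3, set 1) → VC-HIT  vc=[13, 7, 11]
12: 0xb8 (blk 11, set 1) → VC-HIT  vc=[13, 7, 3]
13: 0xd2 (blk 13, set 1) → VC-HIT  vc=[11, 7, 3]
14: 0xd2 (blk 13, set 1) → L1-HIT  vc=[11, 7, 3]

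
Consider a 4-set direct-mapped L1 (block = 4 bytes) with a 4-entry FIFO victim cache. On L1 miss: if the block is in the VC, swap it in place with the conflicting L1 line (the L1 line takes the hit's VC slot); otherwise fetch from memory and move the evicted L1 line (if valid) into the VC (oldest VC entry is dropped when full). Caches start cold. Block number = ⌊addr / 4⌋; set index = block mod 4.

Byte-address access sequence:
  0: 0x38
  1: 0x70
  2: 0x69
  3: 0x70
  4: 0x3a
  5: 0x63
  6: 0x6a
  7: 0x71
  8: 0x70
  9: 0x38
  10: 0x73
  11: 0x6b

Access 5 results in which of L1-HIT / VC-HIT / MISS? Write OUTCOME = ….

OUTCOME = MISS

#0 0x38→b14/s2 MISS; vc=[]
#1 0x70→b28/s0 MISS; vc=[]
#2 0x69→b26/s2 MISS; vc=[14]
#3 0x70→b28/s0 L1-HIT; vc=[14]
#4 0x3a→b14/s2 VC-HIT; vc=[26]
#5 0x63→b24/s0 MISS; vc=[26,28]
#6 0x6a→b26/s2 VC-HIT; vc=[14,28]
#7 0x71→b28/s0 VC-HIT; vc=[14,24]
#8 0x70→b28/s0 L1-HIT; vc=[14,24]
#9 0x38→b14/s2 VC-HIT; vc=[26,24]
#10 0x73→b28/s0 L1-HIT; vc=[26,24]
#11 0x6b→b26/s2 VC-HIT; vc=[14,24]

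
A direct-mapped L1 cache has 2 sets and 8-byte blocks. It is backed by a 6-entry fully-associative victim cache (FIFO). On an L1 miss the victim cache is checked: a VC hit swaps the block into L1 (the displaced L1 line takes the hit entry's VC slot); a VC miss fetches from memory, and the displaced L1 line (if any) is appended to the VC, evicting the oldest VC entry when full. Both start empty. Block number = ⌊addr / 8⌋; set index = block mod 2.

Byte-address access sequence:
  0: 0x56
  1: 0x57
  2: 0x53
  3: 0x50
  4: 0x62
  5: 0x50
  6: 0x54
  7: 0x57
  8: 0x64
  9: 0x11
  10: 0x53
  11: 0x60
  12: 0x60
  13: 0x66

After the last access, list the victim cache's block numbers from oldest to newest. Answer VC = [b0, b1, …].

VC = [2, 10]

#0 0x56→b10/s0 MISS; vc=[]
#1 0x57→b10/s0 L1-HIT; vc=[]
#2 0x53→b10/s0 L1-HIT; vc=[]
#3 0x50→b10/s0 L1-HIT; vc=[]
#4 0x62→b12/s0 MISS; vc=[10]
#5 0x50→b10/s0 VC-HIT; vc=[12]
#6 0x54→b10/s0 L1-HIT; vc=[12]
#7 0x57→b10/s0 L1-HIT; vc=[12]
#8 0x64→b12/s0 VC-HIT; vc=[10]
#9 0x11→b2/s0 MISS; vc=[10,12]
#10 0x53→b10/s0 VC-HIT; vc=[2,12]
#11 0x60→b12/s0 VC-HIT; vc=[2,10]
#12 0x60→b12/s0 L1-HIT; vc=[2,10]
#13 0x66→b12/s0 L1-HIT; vc=[2,10]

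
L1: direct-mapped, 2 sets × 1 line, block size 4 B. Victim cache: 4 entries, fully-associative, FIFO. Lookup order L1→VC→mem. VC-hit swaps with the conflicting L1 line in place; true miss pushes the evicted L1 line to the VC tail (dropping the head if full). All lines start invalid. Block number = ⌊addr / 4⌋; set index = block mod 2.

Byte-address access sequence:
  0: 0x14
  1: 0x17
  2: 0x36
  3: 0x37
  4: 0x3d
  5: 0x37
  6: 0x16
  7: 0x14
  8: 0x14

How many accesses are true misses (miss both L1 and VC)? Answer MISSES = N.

MISSES = 3

0: 0x14 (blk 5, set 1) → MISS  vc=[]
1: 0x17 (blk 5, set 1) → L1-HIT  vc=[]
2: 0x36 (blk 13, set 1) → MISS  vc=[5]
3: 0x37 (blk 13, set 1) → L1-HIT  vc=[5]
4: 0x3d (blk 15, set 1) → MISS  vc=[5, 13]
5: 0x37 (blk 13, set 1) → VC-HIT  vc=[5, 15]
6: 0x16 (blk 5, set 1) → VC-HIT  vc=[13, 15]
7: 0x14 (blk 5, set 1) → L1-HIT  vc=[13, 15]
8: 0x14 (blk 5, set 1) → L1-HIT  vc=[13, 15]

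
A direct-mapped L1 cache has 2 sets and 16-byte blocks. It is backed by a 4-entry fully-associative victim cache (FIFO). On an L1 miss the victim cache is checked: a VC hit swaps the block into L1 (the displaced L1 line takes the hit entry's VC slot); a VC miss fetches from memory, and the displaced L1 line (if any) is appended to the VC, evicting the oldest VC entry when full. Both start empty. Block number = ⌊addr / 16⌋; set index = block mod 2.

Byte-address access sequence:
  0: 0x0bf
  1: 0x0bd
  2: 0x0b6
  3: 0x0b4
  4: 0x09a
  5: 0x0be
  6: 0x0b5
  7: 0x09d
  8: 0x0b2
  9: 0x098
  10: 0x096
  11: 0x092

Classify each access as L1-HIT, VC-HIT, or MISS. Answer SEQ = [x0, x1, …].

SEQ = [MISS, L1-HIT, L1-HIT, L1-HIT, MISS, VC-HIT, L1-HIT, VC-HIT, VC-HIT, VC-HIT, L1-HIT, L1-HIT]

  [0] addr=0xbf blk=11 s=1: MISS | VC []
  [1] addr=0xbd blk=11 s=1: L1-HIT | VC []
  [2] addr=0xb6 blk=11 s=1: L1-HIT | VC []
  [3] addr=0xb4 blk=11 s=1: L1-HIT | VC []
  [4] addr=0x9a blk=9 s=1: MISS | VC [11]
  [5] addr=0xbe blk=11 s=1: VC-HIT | VC [9]
  [6] addr=0xb5 blk=11 s=1: L1-HIT | VC [9]
  [7] addr=0x9d blk=9 s=1: VC-HIT | VC [11]
  [8] addr=0xb2 blk=11 s=1: VC-HIT | VC [9]
  [9] addr=0x98 blk=9 s=1: VC-HIT | VC [11]
  [10] addr=0x96 blk=9 s=1: L1-HIT | VC [11]
  [11] addr=0x92 blk=9 s=1: L1-HIT | VC [11]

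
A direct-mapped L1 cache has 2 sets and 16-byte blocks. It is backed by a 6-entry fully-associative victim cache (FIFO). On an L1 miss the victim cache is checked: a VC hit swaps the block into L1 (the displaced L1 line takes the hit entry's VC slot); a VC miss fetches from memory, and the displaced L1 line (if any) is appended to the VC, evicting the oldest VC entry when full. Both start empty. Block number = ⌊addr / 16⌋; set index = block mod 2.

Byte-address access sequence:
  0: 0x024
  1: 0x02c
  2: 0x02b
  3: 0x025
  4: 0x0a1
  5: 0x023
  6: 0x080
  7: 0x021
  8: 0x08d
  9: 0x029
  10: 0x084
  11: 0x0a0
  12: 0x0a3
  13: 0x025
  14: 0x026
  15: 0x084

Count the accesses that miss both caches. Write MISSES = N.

MISSES = 3

0: 0x24 (blk 2, set 0) → MISS  vc=[]
1: 0x2c (blk 2, set 0) → L1-HIT  vc=[]
2: 0x2b (blk 2, set 0) → L1-HIT  vc=[]
3: 0x25 (blk 2, set 0) → L1-HIT  vc=[]
4: 0xa1 (blk 10, set 0) → MISS  vc=[2]
5: 0x23 (blk 2, set 0) → VC-HIT  vc=[10]
6: 0x80 (blk 8, set 0) → MISS  vc=[10, 2]
7: 0x21 (blk 2, set 0) → VC-HIT  vc=[10, 8]
8: 0x8d (blk 8, set 0) → VC-HIT  vc=[10, 2]
9: 0x29 (blk 2, set 0) → VC-HIT  vc=[10, 8]
10: 0x84 (blk 8, set 0) → VC-HIT  vc=[10, 2]
11: 0xa0 (blk 10, set 0) → VC-HIT  vc=[8, 2]
12: 0xa3 (blk 10, set 0) → L1-HIT  vc=[8, 2]
13: 0x25 (blk 2, set 0) → VC-HIT  vc=[8, 10]
14: 0x26 (blk 2, set 0) → L1-HIT  vc=[8, 10]
15: 0x84 (blk 8, set 0) → VC-HIT  vc=[2, 10]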